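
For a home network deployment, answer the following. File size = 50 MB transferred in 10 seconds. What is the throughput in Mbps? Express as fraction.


Given: file = 50 MB, time = 10 s
File in Mb = 50 * 8 = 400 Mb
Throughput = 400 / 10 Mbps
Throughput = 40 Mbps

40


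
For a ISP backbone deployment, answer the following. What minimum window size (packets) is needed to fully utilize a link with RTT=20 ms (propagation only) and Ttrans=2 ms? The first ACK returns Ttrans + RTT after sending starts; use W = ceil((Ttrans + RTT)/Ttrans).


Given: Ttrans = 2 ms, RTT = 20 ms (= 2 * Tprop, Tprop = 10 ms)
Time until first ACK returns = Ttrans + RTT = 2 + 20 = 22 ms
Need W * Ttrans >= Ttrans + RTT  ->  W >= (Ttrans + RTT) / Ttrans
(Ttrans + RTT) / Ttrans = 22 / 2 = 11
W_min = ceil(11) = 11

11


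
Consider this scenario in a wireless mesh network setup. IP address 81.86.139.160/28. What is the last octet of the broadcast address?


Given: IP = 81.86.139.160, prefix = /28
Host bits = 32 - 28 = 4
Network last octet = 160 AND mask = 160
Host part size = 2^4 - 1 = 15
Broadcast last octet = 160 OR 15 = 175

175


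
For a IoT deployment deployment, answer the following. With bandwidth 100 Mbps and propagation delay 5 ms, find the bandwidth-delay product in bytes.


Given: bandwidth = 100 Mbps, delay = 5 ms
BDP in bits = 100 * 10^6 * 5 / 1000
BDP in bits = 500000
BDP in bytes = 500000 / 8 = 62500

62500


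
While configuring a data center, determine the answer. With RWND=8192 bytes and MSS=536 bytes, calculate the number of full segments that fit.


Given: RWND = 8192 bytes, MSS = 536 bytes
Full segments = floor(RWND / MSS)
Full segments = floor(8192 / 536)
Full segments = floor(15.2836) = 15

15


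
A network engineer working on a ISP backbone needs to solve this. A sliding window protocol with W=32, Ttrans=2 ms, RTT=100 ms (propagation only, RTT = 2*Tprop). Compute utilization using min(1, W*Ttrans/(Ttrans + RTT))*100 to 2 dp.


Given: W = 32, Ttrans = 2 ms, RTT = 100 ms (= 2 * Tprop, Tprop = 50 ms)
Cycle time = Ttrans + RTT = 2 + 100 = 102 ms (first packet sent until its ACK returns)
W * Ttrans = 32 * 2 = 64 ms of sending per cycle
W * Ttrans / (Ttrans + RTT) = 64 / 102 = 0.627451
U = min(1, 0.627451) = 0.627451
U% = 62.75%

62.75


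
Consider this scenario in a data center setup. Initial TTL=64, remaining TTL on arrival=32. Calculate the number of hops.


Given: initial TTL = 64, received TTL = 32
Hops = initial TTL - received TTL
Hops = 64 - 32 = 32

32


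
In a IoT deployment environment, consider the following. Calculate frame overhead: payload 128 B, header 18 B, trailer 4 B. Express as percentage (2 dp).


Given: payload = 128 B, header = 18 B, trailer = 4 B
Overhead bytes = header + trailer = 18 + 4 = 22
Total frame = payload + overhead = 128 + 22 = 150
Overhead % = 22 / 150 * 100 = 14.6667% -> 14.67% (2 dp)

14.67


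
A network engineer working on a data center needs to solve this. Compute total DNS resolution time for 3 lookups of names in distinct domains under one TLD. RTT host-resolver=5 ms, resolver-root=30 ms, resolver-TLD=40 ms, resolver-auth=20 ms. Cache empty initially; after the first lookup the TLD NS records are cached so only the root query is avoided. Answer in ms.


Lookup 1 (cold cache): local + root + TLD + auth = 5 + 30 + 40 + 20 = 95 ms
Lookups 2..3 (TLD NS cached -> skip root; new domain -> still ask TLD and auth): local + TLD + auth = 5 + 40 + 20 = 65 ms each
Remaining 2 lookups: 2 * 65 = 130 ms
Total = 95 + 130 = 225 ms

225


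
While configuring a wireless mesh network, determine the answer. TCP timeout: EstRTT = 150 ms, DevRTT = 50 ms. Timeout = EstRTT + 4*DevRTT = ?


Given: EstRTT = 150 ms, DevRTT = 50 ms
Timeout = EstRTT + 4 * DevRTT
4 * DevRTT = 4 * 50 = 200
Timeout = 150 + 200 = 350 ms

350


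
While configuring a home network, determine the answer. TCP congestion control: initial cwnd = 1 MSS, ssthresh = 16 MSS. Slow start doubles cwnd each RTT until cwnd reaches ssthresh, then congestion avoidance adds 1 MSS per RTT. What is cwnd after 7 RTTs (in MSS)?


RTT 0: cwnd = 1 MSS (initial)
RTT 1: cwnd = 2 MSS (slow start, doubled)
RTT 2: cwnd = 4 MSS (slow start, doubled)
RTT 3: cwnd = 8 MSS (slow start, doubled)
RTT 4: cwnd = 16 MSS (slow start, doubled)
RTT 5: cwnd = 17 MSS (congestion avoidance, +1)
RTT 6: cwnd = 18 MSS (congestion avoidance, +1)
RTT 7: cwnd = 19 MSS (congestion avoidance, +1)

19


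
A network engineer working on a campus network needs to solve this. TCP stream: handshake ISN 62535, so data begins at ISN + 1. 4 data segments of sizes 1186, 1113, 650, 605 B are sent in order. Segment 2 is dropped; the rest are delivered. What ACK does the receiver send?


SYN uses sequence number 62535; first data byte = ISN + 1 = 62536.
Segment 1: SEQ = 62536, len = 1186 B, covers [62536, 63721]
Segment 2: SEQ = 63722, len = 1113 B, covers [63722, 64834] [LOST]
Segment 3: SEQ = 64835, len = 650 B, covers [64835, 65484]
Segment 4: SEQ = 65485, len = 605 B, covers [65485, 66089]
In-order data received: bytes [62536, 63721] (segments 1..1).
Segment 2 missing -> gap begins at byte 63722; later segments buffered out of order.
Cumulative ACK = next expected in-order byte = 62536 + 1186 = 63722

63722


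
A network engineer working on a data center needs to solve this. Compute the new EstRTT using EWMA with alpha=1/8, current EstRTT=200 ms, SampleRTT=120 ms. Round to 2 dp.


Given: EstRTT = 200 ms, SampleRTT = 120 ms, alpha = 1/8
New EstRTT = (1 - alpha) * EstRTT + alpha * SampleRTT
(7/8) * 200 = 175
(1/8) * 120 = 15
New EstRTT = 175 + 15 = 190 ms -> 190.00 ms (2 dp)

190.00


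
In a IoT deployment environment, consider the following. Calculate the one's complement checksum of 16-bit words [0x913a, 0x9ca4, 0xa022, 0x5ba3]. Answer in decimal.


Given words: [0x913a, 0x9ca4, 0xa022, 0x5ba3]
Step 1: Sum all words
Raw sum = 37178 + 40100 + 40994 + 23459 = 141731
Step 2: Fold carry: (10659 + 2) = 10661
One's complement = ~10661 & 0xFFFF = 54874

54874


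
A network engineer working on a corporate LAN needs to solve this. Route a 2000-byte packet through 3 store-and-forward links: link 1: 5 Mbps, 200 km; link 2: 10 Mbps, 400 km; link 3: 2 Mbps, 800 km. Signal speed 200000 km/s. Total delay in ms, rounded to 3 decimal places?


Packet = 2000 bytes = 16000 bits. Store-and-forward: sum (t_trans + t_prop) per link.
Link 1: t_trans = 16000/(5*10^6) s = 3.2000 ms; t_prop = 200/200000 s = 1.0000 ms; subtotal = 4.2000 ms
Link 2: t_trans = 16000/(10*10^6) s = 1.6000 ms; t_prop = 400/200000 s = 2.0000 ms; subtotal = 3.6000 ms
Link 3: t_trans = 16000/(2*10^6) s = 8.0000 ms; t_prop = 800/200000 s = 4.0000 ms; subtotal = 12.0000 ms
End-to-end = 4.2000 + 3.6000 + 12.0000 = 19.8000 ms -> 19.800 ms (3 dp)

19.800


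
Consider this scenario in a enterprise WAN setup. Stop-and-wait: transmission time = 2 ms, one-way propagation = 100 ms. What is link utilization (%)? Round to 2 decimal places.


Given: Ttrans = 2 ms, Tprop = 100 ms
RTT = 2 * Tprop = 2 * 100 = 200 ms
U = Ttrans / (Ttrans + RTT)
U = 2 / (2 + 200)
U = 2 / 202 = 0.009901
U% = 0.99%

0.99


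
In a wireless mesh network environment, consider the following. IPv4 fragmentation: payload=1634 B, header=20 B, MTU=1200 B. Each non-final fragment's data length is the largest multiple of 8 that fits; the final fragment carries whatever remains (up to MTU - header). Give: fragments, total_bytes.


Max data per non-final fragment = floor((MTU - header)/8)*8 = floor((1200 - 20)/8)*8 = floor(1180/8)*8 = 1176 B
Final fragment needs no 8-byte alignment: it can carry up to MTU - header = 1180 B
Non-final fragments needed = ceil((payload - 1180) / 1176) = ceil(454/1176) = ceil(0.3861) = 1
Number of fragments = 1 + 1 = 2
Fragment sizes (data): 1 * 1176 B + 458 B (last, 458 <= 1180 OK)
Total bytes sent = payload + n_frags * header = 1634 + 2*20 = 1634 + 40 = 1674 B

2, 1674


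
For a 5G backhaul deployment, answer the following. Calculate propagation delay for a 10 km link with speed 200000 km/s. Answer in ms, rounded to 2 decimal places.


Given: distance = 10 km, speed = 200000 km/s
Delay = distance / speed = 10 / 200000 seconds
Delay in ms = 10 * 1000 / 200000
Delay = 0.0500 ms
Rounded to 2 dp = 0.05 ms

0.05


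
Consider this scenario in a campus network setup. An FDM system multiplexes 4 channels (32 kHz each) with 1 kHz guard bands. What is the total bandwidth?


Given: 4 channels, 32 kHz each, guard = 1 kHz
Channel bandwidth = 4 * 32 = 128 kHz
Guard bands = 3 gaps * 1 kHz = 3 kHz
Total = 128 + 3 = 131 kHz

131


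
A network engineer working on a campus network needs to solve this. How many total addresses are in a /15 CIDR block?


Given: CIDR prefix /15
Host bits = 32 - 15 = 17
Total addresses = 2^17 = 131072

131072


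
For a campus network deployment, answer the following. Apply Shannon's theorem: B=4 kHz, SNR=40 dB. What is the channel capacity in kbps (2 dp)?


Given: B = 4 kHz, SNR = 40 dB
SNR linear = 10^(40/10) = 10000
1 + SNR = 10001
log2(10001) = 13.2878566418
C = 4 * 1000 * 13.2878566418 = 53151.4266 bps
C = 53.151427 kbps -> 53.15 kbps (2 dp)

53.15


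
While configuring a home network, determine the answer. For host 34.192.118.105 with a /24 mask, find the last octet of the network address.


Given: IP = 34.192.118.105, prefix = /24
Subnet mask = 255.255.255.0
Last octet of IP: 105
Last octet of mask: 0
Network last octet = 105 AND 0 = 0

0


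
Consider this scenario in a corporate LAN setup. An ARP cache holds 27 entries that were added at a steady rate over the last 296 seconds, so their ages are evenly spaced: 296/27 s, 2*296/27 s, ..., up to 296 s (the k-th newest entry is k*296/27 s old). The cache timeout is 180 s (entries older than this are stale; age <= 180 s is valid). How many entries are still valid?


Ages are k * 296/27 s for k = 1..27 (spacing = 10.9630 s).
Entry k is valid iff k * 296/27 <= 180 iff k <= 27 * 180 / 296 = 16.4189
n_valid = floor(16.4189) = 16
(n_stale = 27 - 16 = 11)

16


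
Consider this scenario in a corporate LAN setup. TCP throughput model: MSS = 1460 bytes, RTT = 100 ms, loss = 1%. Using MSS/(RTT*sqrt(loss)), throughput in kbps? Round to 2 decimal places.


Given: MSS = 1460 bytes, RTT = 100 ms, loss = 1%
RTT in seconds = 100 / 1000 = 0.1
Loss rate = 1% = 0.01
sqrt(loss) = sqrt(0.01) = 0.1
Throughput (bytes/s) = 1460 / (0.1 * 0.1) = 146000.0000
Throughput (kbps) = 146000.0000 * 8 / 1000 = 1168.000000 -> 1168.00 kbps (2 dp)

1168.00


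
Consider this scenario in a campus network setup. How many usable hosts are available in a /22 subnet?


Given: subnet mask /22
Host bits = 32 - 22 = 10
Total addresses = 2^10 = 1024
Usable hosts = 1024 - 2 (network + broadcast) = 1022

1022


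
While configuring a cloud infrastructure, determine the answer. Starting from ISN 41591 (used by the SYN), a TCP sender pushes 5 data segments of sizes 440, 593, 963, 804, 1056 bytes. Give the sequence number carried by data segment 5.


The SYN occupies sequence number ISN = 41591, so the first data byte is ISN + 1 = 41592.
SEQ of data segment i = (ISN + 1) + sum of payload sizes of segments 1..i-1.
Segment 1: SEQ = 41592, payload = 440 bytes
Segment 2: SEQ = 42032, payload = 593 bytes
Segment 3: SEQ = 42625, payload = 963 bytes
Segment 4: SEQ = 43588, payload = 804 bytes
Segment 5: SEQ = 44392, payload = 1056 bytes
SEQ of segment 5 = 41592 + 440 + 593 + 963 + 804 = 44392

44392


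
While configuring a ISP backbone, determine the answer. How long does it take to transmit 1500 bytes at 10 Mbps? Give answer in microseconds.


Given: packet = 1500 bytes, bandwidth = 10 Mbps
Packet in bits = 1500 * 8 = 12000 bits
Bandwidth = 10 * 10^6 = 10000000 bps
Time = 12000 / 10000000 seconds
Time in us = 12000 * 10^6 / 10000000 = 1200

1200


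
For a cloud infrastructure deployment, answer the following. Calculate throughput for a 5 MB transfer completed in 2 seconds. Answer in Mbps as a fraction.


Given: file = 5 MB, time = 2 s
File in Mb = 5 * 8 = 40 Mb
Throughput = 40 / 2 Mbps
Throughput = 20 Mbps

20


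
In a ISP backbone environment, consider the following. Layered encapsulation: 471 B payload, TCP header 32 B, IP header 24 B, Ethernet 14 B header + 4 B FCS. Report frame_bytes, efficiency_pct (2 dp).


TCP segment = 471 + 32 = 503 B
IP packet = 503 + 24 = 527 B
Ethernet frame = 527 + 14 + 4 = 545 B
Efficiency = app / frame = 471 / 545 = 0.864220 = 86.4220% -> 86.42% (2 dp)

545, 86.42


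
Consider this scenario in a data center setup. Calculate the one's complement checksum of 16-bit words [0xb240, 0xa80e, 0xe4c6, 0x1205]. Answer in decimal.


Given words: [0xb240, 0xa80e, 0xe4c6, 0x1205]
Step 1: Sum all words
Raw sum = 45632 + 43022 + 58566 + 4613 = 151833
Step 2: Fold carry: (20761 + 2) = 20763
One's complement = ~20763 & 0xFFFF = 44772

44772


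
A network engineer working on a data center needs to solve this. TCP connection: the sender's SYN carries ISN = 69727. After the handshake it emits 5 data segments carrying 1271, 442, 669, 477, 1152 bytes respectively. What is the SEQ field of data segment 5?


The SYN occupies sequence number ISN = 69727, so the first data byte is ISN + 1 = 69728.
SEQ of data segment i = (ISN + 1) + sum of payload sizes of segments 1..i-1.
Segment 1: SEQ = 69728, payload = 1271 bytes
Segment 2: SEQ = 70999, payload = 442 bytes
Segment 3: SEQ = 71441, payload = 669 bytes
Segment 4: SEQ = 72110, payload = 477 bytes
Segment 5: SEQ = 72587, payload = 1152 bytes
SEQ of segment 5 = 69728 + 1271 + 442 + 669 + 477 = 72587

72587


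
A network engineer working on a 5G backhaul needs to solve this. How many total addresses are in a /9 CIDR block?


Given: CIDR prefix /9
Host bits = 32 - 9 = 23
Total addresses = 2^23 = 8388608

8388608


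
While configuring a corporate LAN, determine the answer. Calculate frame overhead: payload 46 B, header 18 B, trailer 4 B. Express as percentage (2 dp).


Given: payload = 46 B, header = 18 B, trailer = 4 B
Overhead bytes = header + trailer = 18 + 4 = 22
Total frame = payload + overhead = 46 + 22 = 68
Overhead % = 22 / 68 * 100 = 32.3529% -> 32.35% (2 dp)

32.35


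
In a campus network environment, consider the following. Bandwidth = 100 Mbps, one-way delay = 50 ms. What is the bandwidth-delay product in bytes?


Given: bandwidth = 100 Mbps, delay = 50 ms
BDP in bits = 100 * 10^6 * 50 / 1000
BDP in bits = 5000000
BDP in bytes = 5000000 / 8 = 625000

625000


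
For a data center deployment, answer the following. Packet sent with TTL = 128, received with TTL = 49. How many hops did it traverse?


Given: initial TTL = 128, received TTL = 49
Hops = initial TTL - received TTL
Hops = 128 - 49 = 79

79


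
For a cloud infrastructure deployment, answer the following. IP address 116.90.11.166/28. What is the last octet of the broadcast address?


Given: IP = 116.90.11.166, prefix = /28
Host bits = 32 - 28 = 4
Network last octet = 166 AND mask = 160
Host part size = 2^4 - 1 = 15
Broadcast last octet = 160 OR 15 = 175

175


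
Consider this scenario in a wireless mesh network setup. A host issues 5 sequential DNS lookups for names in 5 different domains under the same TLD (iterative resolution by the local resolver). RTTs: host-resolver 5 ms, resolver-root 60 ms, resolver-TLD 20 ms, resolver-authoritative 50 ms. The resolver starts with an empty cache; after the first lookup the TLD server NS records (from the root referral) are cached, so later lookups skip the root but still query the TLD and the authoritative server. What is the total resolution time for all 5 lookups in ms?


Lookup 1 (cold cache): local + root + TLD + auth = 5 + 60 + 20 + 50 = 135 ms
Lookups 2..5 (TLD NS cached -> skip root; new domain -> still ask TLD and auth): local + TLD + auth = 5 + 20 + 50 = 75 ms each
Remaining 4 lookups: 4 * 75 = 300 ms
Total = 135 + 300 = 435 ms

435


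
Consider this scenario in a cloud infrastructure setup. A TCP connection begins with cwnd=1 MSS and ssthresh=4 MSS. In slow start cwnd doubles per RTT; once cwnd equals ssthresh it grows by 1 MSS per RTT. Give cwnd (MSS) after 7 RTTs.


RTT 0: cwnd = 1 MSS (initial)
RTT 1: cwnd = 2 MSS (slow start, doubled)
RTT 2: cwnd = 4 MSS (slow start, doubled)
RTT 3: cwnd = 5 MSS (congestion avoidance, +1)
RTT 4: cwnd = 6 MSS (congestion avoidance, +1)
RTT 5: cwnd = 7 MSS (congestion avoidance, +1)
RTT 6: cwnd = 8 MSS (congestion avoidance, +1)
RTT 7: cwnd = 9 MSS (congestion avoidance, +1)

9


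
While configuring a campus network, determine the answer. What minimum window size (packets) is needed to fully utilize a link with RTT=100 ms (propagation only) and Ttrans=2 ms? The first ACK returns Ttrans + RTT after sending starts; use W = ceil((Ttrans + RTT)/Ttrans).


Given: Ttrans = 2 ms, RTT = 100 ms (= 2 * Tprop, Tprop = 50 ms)
Time until first ACK returns = Ttrans + RTT = 2 + 100 = 102 ms
Need W * Ttrans >= Ttrans + RTT  ->  W >= (Ttrans + RTT) / Ttrans
(Ttrans + RTT) / Ttrans = 102 / 2 = 51
W_min = ceil(51) = 51

51


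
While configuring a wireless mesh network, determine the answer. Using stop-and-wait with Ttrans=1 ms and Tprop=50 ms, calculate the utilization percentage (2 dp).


Given: Ttrans = 1 ms, Tprop = 50 ms
RTT = 2 * Tprop = 2 * 50 = 100 ms
U = Ttrans / (Ttrans + RTT)
U = 1 / (1 + 100)
U = 1 / 101 = 0.009901
U% = 0.99%

0.99


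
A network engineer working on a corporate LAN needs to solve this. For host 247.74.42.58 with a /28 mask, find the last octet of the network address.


Given: IP = 247.74.42.58, prefix = /28
Subnet mask = 255.255.255.240
Last octet of IP: 58
Last octet of mask: 240
Network last octet = 58 AND 240 = 48

48


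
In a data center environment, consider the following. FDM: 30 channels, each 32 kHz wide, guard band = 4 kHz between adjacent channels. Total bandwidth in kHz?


Given: 30 channels, 32 kHz each, guard = 4 kHz
Channel bandwidth = 30 * 32 = 960 kHz
Guard bands = 29 gaps * 4 kHz = 116 kHz
Total = 960 + 116 = 1076 kHz

1076


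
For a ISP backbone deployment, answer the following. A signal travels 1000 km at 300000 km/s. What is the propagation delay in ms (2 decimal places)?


Given: distance = 1000 km, speed = 300000 km/s
Delay = distance / speed = 1000 / 300000 seconds
Delay in ms = 1000 * 1000 / 300000
Delay = 3.3333 ms
Rounded to 2 dp = 3.33 ms

3.33


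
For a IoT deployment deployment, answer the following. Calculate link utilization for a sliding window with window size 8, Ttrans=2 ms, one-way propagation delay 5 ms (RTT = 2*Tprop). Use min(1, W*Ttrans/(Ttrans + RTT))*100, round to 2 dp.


Given: W = 8, Ttrans = 2 ms, RTT = 10 ms (= 2 * Tprop, Tprop = 5 ms)
Cycle time = Ttrans + RTT = 2 + 10 = 12 ms (first packet sent until its ACK returns)
W * Ttrans = 8 * 2 = 16 ms of sending per cycle
W * Ttrans / (Ttrans + RTT) = 16 / 12 = 1.333333
U = min(1, 1.333333) = 1.000000
U% = 100.00%

100.00


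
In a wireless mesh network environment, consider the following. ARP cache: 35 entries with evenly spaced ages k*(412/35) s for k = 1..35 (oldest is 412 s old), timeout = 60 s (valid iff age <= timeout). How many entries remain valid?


Ages are k * 412/35 s for k = 1..35 (spacing = 11.7714 s).
Entry k is valid iff k * 412/35 <= 60 iff k <= 35 * 60 / 412 = 5.0971
n_valid = floor(5.0971) = 5
(n_stale = 35 - 5 = 30)

5


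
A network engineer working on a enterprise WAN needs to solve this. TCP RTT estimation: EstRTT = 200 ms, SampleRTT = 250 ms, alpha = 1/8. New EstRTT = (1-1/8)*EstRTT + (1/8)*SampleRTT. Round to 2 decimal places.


Given: EstRTT = 200 ms, SampleRTT = 250 ms, alpha = 1/8
New EstRTT = (1 - alpha) * EstRTT + alpha * SampleRTT
(7/8) * 200 = 175
(1/8) * 250 = 31.25
New EstRTT = 175 + 31.25 = 206.25 ms -> 206.25 ms (2 dp)

206.25


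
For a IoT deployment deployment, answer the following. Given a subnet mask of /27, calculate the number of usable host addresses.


Given: subnet mask /27
Host bits = 32 - 27 = 5
Total addresses = 2^5 = 32
Usable hosts = 32 - 2 (network + broadcast) = 30

30


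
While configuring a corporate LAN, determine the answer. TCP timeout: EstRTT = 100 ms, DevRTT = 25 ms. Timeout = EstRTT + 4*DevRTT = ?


Given: EstRTT = 100 ms, DevRTT = 25 ms
Timeout = EstRTT + 4 * DevRTT
4 * DevRTT = 4 * 25 = 100
Timeout = 100 + 100 = 200 ms

200


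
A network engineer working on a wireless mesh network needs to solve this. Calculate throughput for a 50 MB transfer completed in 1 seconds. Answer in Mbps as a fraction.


Given: file = 50 MB, time = 1 s
File in Mb = 50 * 8 = 400 Mb
Throughput = 400 / 1 Mbps
Throughput = 400 Mbps

400


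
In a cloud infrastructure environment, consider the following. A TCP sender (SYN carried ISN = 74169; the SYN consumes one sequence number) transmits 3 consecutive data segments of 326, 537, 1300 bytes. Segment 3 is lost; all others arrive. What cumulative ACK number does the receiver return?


SYN uses sequence number 74169; first data byte = ISN + 1 = 74170.
Segment 1: SEQ = 74170, len = 326 B, covers [74170, 74495]
Segment 2: SEQ = 74496, len = 537 B, covers [74496, 75032]
Segment 3: SEQ = 75033, len = 1300 B, covers [75033, 76332] [LOST]
In-order data received: bytes [74170, 75032] (segments 1..2).
Segment 3 missing -> gap begins at byte 75033.
Cumulative ACK = next expected in-order byte = 74170 + 326 + 537 = 75033

75033


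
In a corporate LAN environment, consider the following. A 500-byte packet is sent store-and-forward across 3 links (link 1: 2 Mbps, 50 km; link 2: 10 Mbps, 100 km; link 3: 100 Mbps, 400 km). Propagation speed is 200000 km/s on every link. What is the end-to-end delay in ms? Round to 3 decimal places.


Packet = 500 bytes = 4000 bits. Store-and-forward: sum (t_trans + t_prop) per link.
Link 1: t_trans = 4000/(2*10^6) s = 2.0000 ms; t_prop = 50/200000 s = 0.2500 ms; subtotal = 2.2500 ms
Link 2: t_trans = 4000/(10*10^6) s = 0.4000 ms; t_prop = 100/200000 s = 0.5000 ms; subtotal = 0.9000 ms
Link 3: t_trans = 4000/(100*10^6) s = 0.0400 ms; t_prop = 400/200000 s = 2.0000 ms; subtotal = 2.0400 ms
End-to-end = 2.2500 + 0.9000 + 2.0400 = 5.1900 ms -> 5.190 ms (3 dp)

5.190


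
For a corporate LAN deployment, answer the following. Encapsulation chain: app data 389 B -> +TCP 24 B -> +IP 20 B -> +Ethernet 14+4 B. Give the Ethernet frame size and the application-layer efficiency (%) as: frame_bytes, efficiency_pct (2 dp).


TCP segment = 389 + 24 = 413 B
IP packet = 413 + 20 = 433 B
Ethernet frame = 433 + 14 + 4 = 451 B
Efficiency = app / frame = 389 / 451 = 0.862528 = 86.2528% -> 86.25% (2 dp)

451, 86.25


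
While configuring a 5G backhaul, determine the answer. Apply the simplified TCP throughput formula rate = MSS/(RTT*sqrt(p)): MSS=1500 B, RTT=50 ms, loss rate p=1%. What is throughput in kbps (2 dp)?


Given: MSS = 1500 bytes, RTT = 50 ms, loss = 1%
RTT in seconds = 50 / 1000 = 0.05
Loss rate = 1% = 0.01
sqrt(loss) = sqrt(0.01) = 0.1
Throughput (bytes/s) = 1500 / (0.05 * 0.1) = 300000.0000
Throughput (kbps) = 300000.0000 * 8 / 1000 = 2400.000000 -> 2400.00 kbps (2 dp)

2400.00


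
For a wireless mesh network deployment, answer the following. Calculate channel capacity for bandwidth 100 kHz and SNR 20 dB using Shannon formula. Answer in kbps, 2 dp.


Given: B = 100 kHz, SNR = 20 dB
SNR linear = 10^(20/10) = 100
1 + SNR = 101
log2(101) = 6.6582114828
C = 100 * 1000 * 6.6582114828 = 665821.1483 bps
C = 665.821148 kbps -> 665.82 kbps (2 dp)

665.82


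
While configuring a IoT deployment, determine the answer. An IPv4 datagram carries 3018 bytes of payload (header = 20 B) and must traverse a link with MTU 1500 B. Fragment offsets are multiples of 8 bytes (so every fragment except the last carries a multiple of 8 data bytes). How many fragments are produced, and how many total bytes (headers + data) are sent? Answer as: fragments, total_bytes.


Max data per non-final fragment = floor((MTU - header)/8)*8 = floor((1500 - 20)/8)*8 = floor(1480/8)*8 = 1480 B
Final fragment needs no 8-byte alignment: it can carry up to MTU - header = 1480 B
Non-final fragments needed = ceil((payload - 1480) / 1480) = ceil(1538/1480) = ceil(1.0392) = 2
Number of fragments = 2 + 1 = 3
Fragment sizes (data): 2 * 1480 B + 58 B (last, 58 <= 1480 OK)
Total bytes sent = payload + n_frags * header = 3018 + 3*20 = 3018 + 60 = 3078 B

3, 3078


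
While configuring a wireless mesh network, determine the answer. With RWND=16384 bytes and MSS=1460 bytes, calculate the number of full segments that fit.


Given: RWND = 16384 bytes, MSS = 1460 bytes
Full segments = floor(RWND / MSS)
Full segments = floor(16384 / 1460)
Full segments = floor(11.2219) = 11

11


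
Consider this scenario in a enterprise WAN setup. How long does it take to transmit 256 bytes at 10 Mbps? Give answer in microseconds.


Given: packet = 256 bytes, bandwidth = 10 Mbps
Packet in bits = 256 * 8 = 2048 bits
Bandwidth = 10 * 10^6 = 10000000 bps
Time = 2048 / 10000000 seconds
Time in us = 2048 * 10^6 / 10000000 = 204.8

204.8


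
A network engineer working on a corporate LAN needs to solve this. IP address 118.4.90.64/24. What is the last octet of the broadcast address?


Given: IP = 118.4.90.64, prefix = /24
Host bits = 32 - 24 = 8
Network last octet = 64 AND mask = 0
Host part size = 2^8 - 1 = 255
Broadcast last octet = 0 OR 255 = 255

255


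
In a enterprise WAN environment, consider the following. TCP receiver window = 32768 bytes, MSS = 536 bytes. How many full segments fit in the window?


Given: RWND = 32768 bytes, MSS = 536 bytes
Full segments = floor(RWND / MSS)
Full segments = floor(32768 / 536)
Full segments = floor(61.1343) = 61

61


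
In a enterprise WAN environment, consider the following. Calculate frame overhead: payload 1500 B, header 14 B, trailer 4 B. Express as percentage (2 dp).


Given: payload = 1500 B, header = 14 B, trailer = 4 B
Overhead bytes = header + trailer = 14 + 4 = 18
Total frame = payload + overhead = 1500 + 18 = 1518
Overhead % = 18 / 1518 * 100 = 1.1858% -> 1.19% (2 dp)

1.19


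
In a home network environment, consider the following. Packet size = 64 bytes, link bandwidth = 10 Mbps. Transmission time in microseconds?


Given: packet = 64 bytes, bandwidth = 10 Mbps
Packet in bits = 64 * 8 = 512 bits
Bandwidth = 10 * 10^6 = 10000000 bps
Time = 512 / 10000000 seconds
Time in us = 512 * 10^6 / 10000000 = 51.2

51.2


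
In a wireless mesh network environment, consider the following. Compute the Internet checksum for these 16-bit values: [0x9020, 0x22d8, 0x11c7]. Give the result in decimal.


Given words: [0x9020, 0x22d8, 0x11c7]
Step 1: Sum all words
Raw sum = 36896 + 8920 + 4551 = 50367
One's complement = ~50367 & 0xFFFF = 15168

15168


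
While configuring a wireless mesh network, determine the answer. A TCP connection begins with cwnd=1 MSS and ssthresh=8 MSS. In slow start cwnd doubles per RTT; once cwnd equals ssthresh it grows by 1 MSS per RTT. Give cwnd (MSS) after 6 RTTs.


RTT 0: cwnd = 1 MSS (initial)
RTT 1: cwnd = 2 MSS (slow start, doubled)
RTT 2: cwnd = 4 MSS (slow start, doubled)
RTT 3: cwnd = 8 MSS (slow start, doubled)
RTT 4: cwnd = 9 MSS (congestion avoidance, +1)
RTT 5: cwnd = 10 MSS (congestion avoidance, +1)
RTT 6: cwnd = 11 MSS (congestion avoidance, +1)

11


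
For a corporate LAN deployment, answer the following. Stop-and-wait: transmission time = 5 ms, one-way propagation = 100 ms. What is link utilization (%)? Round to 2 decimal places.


Given: Ttrans = 5 ms, Tprop = 100 ms
RTT = 2 * Tprop = 2 * 100 = 200 ms
U = Ttrans / (Ttrans + RTT)
U = 5 / (5 + 200)
U = 5 / 205 = 0.02439
U% = 2.44%

2.44


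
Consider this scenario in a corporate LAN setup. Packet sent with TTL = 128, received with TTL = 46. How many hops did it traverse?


Given: initial TTL = 128, received TTL = 46
Hops = initial TTL - received TTL
Hops = 128 - 46 = 82

82


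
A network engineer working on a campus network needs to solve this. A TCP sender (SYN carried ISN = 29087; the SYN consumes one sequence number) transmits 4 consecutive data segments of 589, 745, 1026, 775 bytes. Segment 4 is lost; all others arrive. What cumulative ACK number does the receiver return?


SYN uses sequence number 29087; first data byte = ISN + 1 = 29088.
Segment 1: SEQ = 29088, len = 589 B, covers [29088, 29676]
Segment 2: SEQ = 29677, len = 745 B, covers [29677, 30421]
Segment 3: SEQ = 30422, len = 1026 B, covers [30422, 31447]
Segment 4: SEQ = 31448, len = 775 B, covers [31448, 32222] [LOST]
In-order data received: bytes [29088, 31447] (segments 1..3).
Segment 4 missing -> gap begins at byte 31448.
Cumulative ACK = next expected in-order byte = 29088 + 589 + 745 + 1026 = 31448

31448


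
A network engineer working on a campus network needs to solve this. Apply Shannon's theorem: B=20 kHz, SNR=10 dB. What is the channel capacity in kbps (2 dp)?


Given: B = 20 kHz, SNR = 10 dB
SNR linear = 10^(10/10) = 10
1 + SNR = 11
log2(11) = 3.4594316186
C = 20 * 1000 * 3.4594316186 = 69188.6324 bps
C = 69.188632 kbps -> 69.19 kbps (2 dp)

69.19


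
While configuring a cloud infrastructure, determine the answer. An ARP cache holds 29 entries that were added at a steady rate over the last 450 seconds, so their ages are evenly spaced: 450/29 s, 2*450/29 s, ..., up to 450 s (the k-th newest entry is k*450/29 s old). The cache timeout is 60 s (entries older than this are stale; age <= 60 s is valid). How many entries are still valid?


Ages are k * 450/29 s for k = 1..29 (spacing = 15.5172 s).
Entry k is valid iff k * 450/29 <= 60 iff k <= 29 * 60 / 450 = 3.8667
n_valid = floor(3.8667) = 3
(n_stale = 29 - 3 = 26)

3


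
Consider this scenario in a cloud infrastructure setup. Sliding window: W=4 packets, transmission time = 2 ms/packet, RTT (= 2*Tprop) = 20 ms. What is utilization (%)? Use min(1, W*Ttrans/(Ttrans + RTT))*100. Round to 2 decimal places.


Given: W = 4, Ttrans = 2 ms, RTT = 20 ms (= 2 * Tprop, Tprop = 10 ms)
Cycle time = Ttrans + RTT = 2 + 20 = 22 ms (first packet sent until its ACK returns)
W * Ttrans = 4 * 2 = 8 ms of sending per cycle
W * Ttrans / (Ttrans + RTT) = 8 / 22 = 0.363636
U = min(1, 0.363636) = 0.363636
U% = 36.36%

36.36


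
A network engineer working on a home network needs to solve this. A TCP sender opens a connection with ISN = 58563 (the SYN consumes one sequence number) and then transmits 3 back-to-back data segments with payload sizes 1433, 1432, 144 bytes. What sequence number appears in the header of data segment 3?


The SYN occupies sequence number ISN = 58563, so the first data byte is ISN + 1 = 58564.
SEQ of data segment i = (ISN + 1) + sum of payload sizes of segments 1..i-1.
Segment 1: SEQ = 58564, payload = 1433 bytes
Segment 2: SEQ = 59997, payload = 1432 bytes
Segment 3: SEQ = 61429, payload = 144 bytes
SEQ of segment 3 = 58564 + 1433 + 1432 = 61429

61429


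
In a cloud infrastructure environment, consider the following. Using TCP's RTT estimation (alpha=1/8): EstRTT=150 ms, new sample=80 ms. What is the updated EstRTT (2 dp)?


Given: EstRTT = 150 ms, SampleRTT = 80 ms, alpha = 1/8
New EstRTT = (1 - alpha) * EstRTT + alpha * SampleRTT
(7/8) * 150 = 131.25
(1/8) * 80 = 10
New EstRTT = 131.25 + 10 = 141.25 ms -> 141.25 ms (2 dp)

141.25


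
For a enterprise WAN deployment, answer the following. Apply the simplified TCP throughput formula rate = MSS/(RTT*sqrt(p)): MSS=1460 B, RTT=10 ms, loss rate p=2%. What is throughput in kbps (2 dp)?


Given: MSS = 1460 bytes, RTT = 10 ms, loss = 2%
RTT in seconds = 10 / 1000 = 0.01
Loss rate = 2% = 0.02
sqrt(loss) = sqrt(0.02) = 0.141421356237
Throughput (bytes/s) = 1460 / (0.01 * 0.141421356237) = 1032375.9005
Throughput (kbps) = 1032375.9005 * 8 / 1000 = 8259.007204 -> 8259.01 kbps (2 dp)

8259.01


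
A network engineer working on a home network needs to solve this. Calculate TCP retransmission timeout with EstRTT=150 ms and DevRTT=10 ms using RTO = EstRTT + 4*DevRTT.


Given: EstRTT = 150 ms, DevRTT = 10 ms
Timeout = EstRTT + 4 * DevRTT
4 * DevRTT = 4 * 10 = 40
Timeout = 150 + 40 = 190 ms

190


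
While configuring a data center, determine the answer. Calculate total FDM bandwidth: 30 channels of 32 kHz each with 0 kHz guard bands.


Given: 30 channels, 32 kHz each, guard = 0 kHz
Channel bandwidth = 30 * 32 = 960 kHz
Guard bands = 29 gaps * 0 kHz = 0 kHz
Total = 960 + 0 = 960 kHz

960


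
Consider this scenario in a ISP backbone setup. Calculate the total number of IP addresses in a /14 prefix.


Given: CIDR prefix /14
Host bits = 32 - 14 = 18
Total addresses = 2^18 = 262144

262144


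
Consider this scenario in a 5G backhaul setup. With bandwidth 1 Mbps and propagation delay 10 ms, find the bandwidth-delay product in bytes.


Given: bandwidth = 1 Mbps, delay = 10 ms
BDP in bits = 1 * 10^6 * 10 / 1000
BDP in bits = 10000
BDP in bytes = 10000 / 8 = 1250

1250


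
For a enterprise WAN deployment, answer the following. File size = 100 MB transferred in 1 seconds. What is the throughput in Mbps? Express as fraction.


Given: file = 100 MB, time = 1 s
File in Mb = 100 * 8 = 800 Mb
Throughput = 800 / 1 Mbps
Throughput = 800 Mbps

800


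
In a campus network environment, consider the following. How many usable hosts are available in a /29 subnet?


Given: subnet mask /29
Host bits = 32 - 29 = 3
Total addresses = 2^3 = 8
Usable hosts = 8 - 2 (network + broadcast) = 6

6


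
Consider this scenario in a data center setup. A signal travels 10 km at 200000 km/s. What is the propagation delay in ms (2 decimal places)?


Given: distance = 10 km, speed = 200000 km/s
Delay = distance / speed = 10 / 200000 seconds
Delay in ms = 10 * 1000 / 200000
Delay = 0.0500 ms
Rounded to 2 dp = 0.05 ms

0.05


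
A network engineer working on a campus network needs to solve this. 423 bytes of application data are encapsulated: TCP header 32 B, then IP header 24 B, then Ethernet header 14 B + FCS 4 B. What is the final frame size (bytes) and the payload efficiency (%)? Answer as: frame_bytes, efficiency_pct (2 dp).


TCP segment = 423 + 32 = 455 B
IP packet = 455 + 24 = 479 B
Ethernet frame = 479 + 14 + 4 = 497 B
Efficiency = app / frame = 423 / 497 = 0.851107 = 85.1107% -> 85.11% (2 dp)

497, 85.11


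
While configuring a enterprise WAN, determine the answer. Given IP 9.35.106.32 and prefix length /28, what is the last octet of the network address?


Given: IP = 9.35.106.32, prefix = /28
Subnet mask = 255.255.255.240
Last octet of IP: 32
Last octet of mask: 240
Network last octet = 32 AND 240 = 32

32


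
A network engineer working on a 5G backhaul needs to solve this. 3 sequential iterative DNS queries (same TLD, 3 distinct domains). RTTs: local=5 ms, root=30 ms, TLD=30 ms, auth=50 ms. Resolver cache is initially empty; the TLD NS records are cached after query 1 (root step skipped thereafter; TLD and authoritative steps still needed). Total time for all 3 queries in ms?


Lookup 1 (cold cache): local + root + TLD + auth = 5 + 30 + 30 + 50 = 115 ms
Lookups 2..3 (TLD NS cached -> skip root; new domain -> still ask TLD and auth): local + TLD + auth = 5 + 30 + 50 = 85 ms each
Remaining 2 lookups: 2 * 85 = 170 ms
Total = 115 + 170 = 285 ms

285


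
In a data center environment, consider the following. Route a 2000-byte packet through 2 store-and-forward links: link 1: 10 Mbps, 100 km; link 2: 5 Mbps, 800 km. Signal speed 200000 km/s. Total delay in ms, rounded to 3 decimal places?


Packet = 2000 bytes = 16000 bits. Store-and-forward: sum (t_trans + t_prop) per link.
Link 1: t_trans = 16000/(10*10^6) s = 1.6000 ms; t_prop = 100/200000 s = 0.5000 ms; subtotal = 2.1000 ms
Link 2: t_trans = 16000/(5*10^6) s = 3.2000 ms; t_prop = 800/200000 s = 4.0000 ms; subtotal = 7.2000 ms
End-to-end = 2.1000 + 7.2000 = 9.3000 ms -> 9.300 ms (3 dp)

9.300


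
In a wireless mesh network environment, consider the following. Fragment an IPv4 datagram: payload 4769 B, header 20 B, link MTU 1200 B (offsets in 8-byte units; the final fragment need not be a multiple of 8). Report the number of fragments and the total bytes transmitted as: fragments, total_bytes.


Max data per non-final fragment = floor((MTU - header)/8)*8 = floor((1200 - 20)/8)*8 = floor(1180/8)*8 = 1176 B
Final fragment needs no 8-byte alignment: it can carry up to MTU - header = 1180 B
Non-final fragments needed = ceil((payload - 1180) / 1176) = ceil(3589/1176) = ceil(3.0519) = 4
Number of fragments = 4 + 1 = 5
Fragment sizes (data): 4 * 1176 B + 65 B (last, 65 <= 1180 OK)
Total bytes sent = payload + n_frags * header = 4769 + 5*20 = 4769 + 100 = 4869 B

5, 4869


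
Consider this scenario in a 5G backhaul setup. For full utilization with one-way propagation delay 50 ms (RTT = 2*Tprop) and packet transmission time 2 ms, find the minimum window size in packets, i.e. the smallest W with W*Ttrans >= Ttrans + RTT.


Given: Ttrans = 2 ms, RTT = 100 ms (= 2 * Tprop, Tprop = 50 ms)
Time until first ACK returns = Ttrans + RTT = 2 + 100 = 102 ms
Need W * Ttrans >= Ttrans + RTT  ->  W >= (Ttrans + RTT) / Ttrans
(Ttrans + RTT) / Ttrans = 102 / 2 = 51
W_min = ceil(51) = 51

51


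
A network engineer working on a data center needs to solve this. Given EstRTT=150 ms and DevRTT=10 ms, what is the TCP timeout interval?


Given: EstRTT = 150 ms, DevRTT = 10 ms
Timeout = EstRTT + 4 * DevRTT
4 * DevRTT = 4 * 10 = 40
Timeout = 150 + 40 = 190 ms

190


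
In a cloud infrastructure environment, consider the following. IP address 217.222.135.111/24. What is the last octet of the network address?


Given: IP = 217.222.135.111, prefix = /24
Subnet mask = 255.255.255.0
Last octet of IP: 111
Last octet of mask: 0
Network last octet = 111 AND 0 = 0

0


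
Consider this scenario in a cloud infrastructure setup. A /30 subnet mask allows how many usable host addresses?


Given: subnet mask /30
Host bits = 32 - 30 = 2
Total addresses = 2^2 = 4
Usable hosts = 4 - 2 (network + broadcast) = 2

2


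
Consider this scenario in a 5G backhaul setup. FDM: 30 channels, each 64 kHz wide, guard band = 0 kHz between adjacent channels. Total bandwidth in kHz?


Given: 30 channels, 64 kHz each, guard = 0 kHz
Channel bandwidth = 30 * 64 = 1920 kHz
Guard bands = 29 gaps * 0 kHz = 0 kHz
Total = 1920 + 0 = 1920 kHz

1920


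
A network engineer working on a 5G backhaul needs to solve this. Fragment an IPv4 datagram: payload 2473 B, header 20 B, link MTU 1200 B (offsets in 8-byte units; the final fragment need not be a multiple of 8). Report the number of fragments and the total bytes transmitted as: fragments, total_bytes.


Max data per non-final fragment = floor((MTU - header)/8)*8 = floor((1200 - 20)/8)*8 = floor(1180/8)*8 = 1176 B
Final fragment needs no 8-byte alignment: it can carry up to MTU - header = 1180 B
Non-final fragments needed = ceil((payload - 1180) / 1176) = ceil(1293/1176) = ceil(1.0995) = 2
Number of fragments = 2 + 1 = 3
Fragment sizes (data): 2 * 1176 B + 121 B (last, 121 <= 1180 OK)
Total bytes sent = payload + n_frags * header = 2473 + 3*20 = 2473 + 60 = 2533 B

3, 2533


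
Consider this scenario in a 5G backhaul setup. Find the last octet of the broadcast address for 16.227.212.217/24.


Given: IP = 16.227.212.217, prefix = /24
Host bits = 32 - 24 = 8
Network last octet = 217 AND mask = 0
Host part size = 2^8 - 1 = 255
Broadcast last octet = 0 OR 255 = 255

255


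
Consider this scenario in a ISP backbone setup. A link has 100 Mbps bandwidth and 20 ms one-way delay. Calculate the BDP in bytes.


Given: bandwidth = 100 Mbps, delay = 20 ms
BDP in bits = 100 * 10^6 * 20 / 1000
BDP in bits = 2000000
BDP in bytes = 2000000 / 8 = 250000

250000


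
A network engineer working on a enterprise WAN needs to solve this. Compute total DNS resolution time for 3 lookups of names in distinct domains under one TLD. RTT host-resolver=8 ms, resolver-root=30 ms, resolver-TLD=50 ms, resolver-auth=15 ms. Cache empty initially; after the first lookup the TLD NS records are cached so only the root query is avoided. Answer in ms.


Lookup 1 (cold cache): local + root + TLD + auth = 8 + 30 + 50 + 15 = 103 ms
Lookups 2..3 (TLD NS cached -> skip root; new domain -> still ask TLD and auth): local + TLD + auth = 8 + 50 + 15 = 73 ms each
Remaining 2 lookups: 2 * 73 = 146 ms
Total = 103 + 146 = 249 ms

249
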